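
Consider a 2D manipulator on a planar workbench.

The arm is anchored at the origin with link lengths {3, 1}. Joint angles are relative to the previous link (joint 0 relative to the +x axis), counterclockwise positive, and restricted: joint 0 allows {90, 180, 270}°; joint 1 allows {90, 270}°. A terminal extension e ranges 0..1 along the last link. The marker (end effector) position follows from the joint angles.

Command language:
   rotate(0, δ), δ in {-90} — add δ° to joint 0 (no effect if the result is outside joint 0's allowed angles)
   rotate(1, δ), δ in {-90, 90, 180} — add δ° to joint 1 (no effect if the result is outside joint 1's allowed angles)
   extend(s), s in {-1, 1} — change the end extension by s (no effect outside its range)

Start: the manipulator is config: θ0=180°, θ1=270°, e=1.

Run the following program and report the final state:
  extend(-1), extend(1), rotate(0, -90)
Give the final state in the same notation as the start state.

config: θ0=90°, θ1=270°, e=1

t0: config: θ0=180°, θ1=270°, e=1
t=1 extend(-1) ⇒ config: θ0=180°, θ1=270°, e=0
t=2 extend(1) ⇒ config: θ0=180°, θ1=270°, e=1
t=3 rotate(0, -90) ⇒ config: θ0=90°, θ1=270°, e=1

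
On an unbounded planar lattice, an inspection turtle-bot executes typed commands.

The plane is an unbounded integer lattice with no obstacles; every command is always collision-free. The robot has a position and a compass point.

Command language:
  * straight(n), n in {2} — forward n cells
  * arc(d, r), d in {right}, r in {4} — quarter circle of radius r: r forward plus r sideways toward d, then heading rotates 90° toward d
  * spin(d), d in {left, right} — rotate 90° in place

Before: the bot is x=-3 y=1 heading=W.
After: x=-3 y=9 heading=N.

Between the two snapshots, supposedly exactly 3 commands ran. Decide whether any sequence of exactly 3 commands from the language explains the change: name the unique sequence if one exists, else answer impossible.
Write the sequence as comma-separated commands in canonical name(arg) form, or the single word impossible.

key: order matters: swapping arc(right, 4) and spin(left) lands elsewhere
start: x=-3 y=1 heading=W
t=1 arc(right, 4) ⇒ x=-7 y=5 heading=N
t=2 arc(right, 4) ⇒ x=-3 y=9 heading=E
t=3 spin(left) ⇒ x=-3 y=9 heading=N
all 64 alternatives checked — unique.

arc(right, 4), arc(right, 4), spin(left)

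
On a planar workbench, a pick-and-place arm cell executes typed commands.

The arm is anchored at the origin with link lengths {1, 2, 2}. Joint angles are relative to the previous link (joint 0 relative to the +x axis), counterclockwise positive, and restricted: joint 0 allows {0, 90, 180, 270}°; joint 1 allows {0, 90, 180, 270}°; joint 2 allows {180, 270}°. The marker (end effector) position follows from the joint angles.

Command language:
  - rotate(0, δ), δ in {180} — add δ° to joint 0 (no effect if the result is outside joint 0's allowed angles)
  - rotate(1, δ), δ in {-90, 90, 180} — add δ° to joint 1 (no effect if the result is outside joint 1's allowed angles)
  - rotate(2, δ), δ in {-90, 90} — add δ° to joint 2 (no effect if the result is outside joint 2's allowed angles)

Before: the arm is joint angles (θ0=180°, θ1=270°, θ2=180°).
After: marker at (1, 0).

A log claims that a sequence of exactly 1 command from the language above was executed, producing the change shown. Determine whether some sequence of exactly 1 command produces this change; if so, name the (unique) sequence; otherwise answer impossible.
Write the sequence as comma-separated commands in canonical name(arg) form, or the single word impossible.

t0: joint angles (θ0=180°, θ1=270°, θ2=180°)
[1] after rotate(0, 180): joint angles (θ0=0°, θ1=270°, θ2=180°)
uniquely the one of 6 1-step routes that fits.

rotate(0, 180)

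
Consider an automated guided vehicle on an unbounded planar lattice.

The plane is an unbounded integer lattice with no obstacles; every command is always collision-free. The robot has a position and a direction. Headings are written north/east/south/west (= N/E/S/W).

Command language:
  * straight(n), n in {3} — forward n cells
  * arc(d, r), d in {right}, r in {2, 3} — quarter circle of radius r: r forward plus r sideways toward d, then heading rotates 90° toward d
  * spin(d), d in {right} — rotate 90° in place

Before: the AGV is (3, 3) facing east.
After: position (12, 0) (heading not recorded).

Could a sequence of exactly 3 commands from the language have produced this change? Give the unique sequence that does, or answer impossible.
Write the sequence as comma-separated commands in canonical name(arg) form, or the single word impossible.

straight(3), straight(3), arc(right, 3)

key: order matters: swapping straight(3) and arc(right, 3) lands elsewhere
begin: (3, 3) facing east
1. straight(3) → (6, 3) facing east
2. straight(3) → (9, 3) facing east
3. arc(right, 3) → (12, 0) facing south
all 64 alternatives checked — unique.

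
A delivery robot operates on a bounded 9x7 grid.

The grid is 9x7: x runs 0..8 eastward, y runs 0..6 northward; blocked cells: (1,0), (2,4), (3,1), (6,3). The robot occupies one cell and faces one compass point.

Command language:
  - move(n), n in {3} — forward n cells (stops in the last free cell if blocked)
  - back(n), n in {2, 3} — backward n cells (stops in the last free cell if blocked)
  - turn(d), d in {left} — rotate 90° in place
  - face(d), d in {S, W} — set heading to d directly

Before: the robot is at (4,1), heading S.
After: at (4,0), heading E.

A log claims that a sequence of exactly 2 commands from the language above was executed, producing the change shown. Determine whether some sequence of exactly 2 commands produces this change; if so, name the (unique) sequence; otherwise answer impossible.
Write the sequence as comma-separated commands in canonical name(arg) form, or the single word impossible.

key: order matters: swapping move(3) and turn(left) lands elsewhere
t0: at (4,1), heading S
t=1 move(3) ⇒ at (4,0), heading S
t=2 turn(left) ⇒ at (4,0), heading E
no other 2-command option fits: unique.

move(3), turn(left)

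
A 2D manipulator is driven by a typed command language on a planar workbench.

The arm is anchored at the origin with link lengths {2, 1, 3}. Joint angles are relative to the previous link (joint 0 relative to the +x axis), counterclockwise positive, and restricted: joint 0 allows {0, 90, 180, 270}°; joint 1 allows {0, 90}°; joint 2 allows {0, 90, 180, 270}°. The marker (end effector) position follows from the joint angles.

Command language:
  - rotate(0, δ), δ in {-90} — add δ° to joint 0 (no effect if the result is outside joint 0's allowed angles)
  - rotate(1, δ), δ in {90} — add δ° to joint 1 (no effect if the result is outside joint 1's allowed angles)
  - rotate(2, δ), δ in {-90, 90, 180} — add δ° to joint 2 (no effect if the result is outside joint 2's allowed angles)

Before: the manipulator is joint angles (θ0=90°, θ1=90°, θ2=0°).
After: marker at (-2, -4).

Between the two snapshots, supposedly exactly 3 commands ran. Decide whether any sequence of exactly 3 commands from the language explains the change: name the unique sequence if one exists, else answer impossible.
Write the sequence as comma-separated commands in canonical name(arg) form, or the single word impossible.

rotate(0, -90), rotate(0, -90), rotate(0, -90)

from: joint angles (θ0=90°, θ1=90°, θ2=0°)
step 1 (rotate(0, -90)): joint angles (θ0=0°, θ1=90°, θ2=0°)
step 2 (rotate(0, -90)): joint angles (θ0=270°, θ1=90°, θ2=0°)
step 3 (rotate(0, -90)): joint angles (θ0=180°, θ1=90°, θ2=0°)
no other 3-command option fits: unique.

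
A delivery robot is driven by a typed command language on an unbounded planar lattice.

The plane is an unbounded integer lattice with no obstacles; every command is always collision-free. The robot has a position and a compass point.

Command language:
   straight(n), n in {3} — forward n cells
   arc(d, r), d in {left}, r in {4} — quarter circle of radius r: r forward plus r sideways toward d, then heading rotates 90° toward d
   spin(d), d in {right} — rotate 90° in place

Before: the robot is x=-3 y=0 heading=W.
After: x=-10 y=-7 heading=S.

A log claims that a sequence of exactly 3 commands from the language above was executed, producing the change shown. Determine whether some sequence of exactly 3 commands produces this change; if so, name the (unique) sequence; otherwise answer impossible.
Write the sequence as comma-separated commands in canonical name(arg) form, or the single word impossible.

straight(3), arc(left, 4), straight(3)

key: cell and facing (now S) both changed — the 3 commands mix motion and turning
t0: x=-3 y=0 heading=W
step 1 (straight(3)): x=-6 y=0 heading=W
step 2 (arc(left, 4)): x=-10 y=-4 heading=S
step 3 (straight(3)): x=-10 y=-7 heading=S
no rival 3-sequence matches.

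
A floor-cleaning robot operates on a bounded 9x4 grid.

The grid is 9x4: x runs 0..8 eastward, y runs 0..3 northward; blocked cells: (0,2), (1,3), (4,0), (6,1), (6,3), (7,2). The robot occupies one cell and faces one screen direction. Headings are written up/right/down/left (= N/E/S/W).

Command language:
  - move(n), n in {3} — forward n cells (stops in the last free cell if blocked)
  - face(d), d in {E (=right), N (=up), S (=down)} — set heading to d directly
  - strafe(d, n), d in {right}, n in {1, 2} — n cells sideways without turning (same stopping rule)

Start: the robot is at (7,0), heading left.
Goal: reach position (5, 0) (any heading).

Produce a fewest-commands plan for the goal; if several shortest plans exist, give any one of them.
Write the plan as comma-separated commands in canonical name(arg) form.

move(3)

from: at (7,0), heading left
[1] after move(3): at (5,0), heading left
shorter routes all fall short; 1 is best.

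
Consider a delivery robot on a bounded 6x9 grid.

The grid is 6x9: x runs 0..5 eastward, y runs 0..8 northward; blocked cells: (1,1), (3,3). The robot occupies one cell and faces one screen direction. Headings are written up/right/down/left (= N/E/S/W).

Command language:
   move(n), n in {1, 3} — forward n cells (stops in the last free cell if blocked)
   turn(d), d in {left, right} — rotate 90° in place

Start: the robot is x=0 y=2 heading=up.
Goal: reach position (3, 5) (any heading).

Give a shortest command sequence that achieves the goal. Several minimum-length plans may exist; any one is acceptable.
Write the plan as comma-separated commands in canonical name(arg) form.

move(3), turn(right), move(3)

begin: x=0 y=2 heading=up
[1] after move(3): x=0 y=5 heading=up
[2] after turn(right): x=0 y=5 heading=right
[3] after move(3): x=3 y=5 heading=right
shorter routes all fall short; 3 is best.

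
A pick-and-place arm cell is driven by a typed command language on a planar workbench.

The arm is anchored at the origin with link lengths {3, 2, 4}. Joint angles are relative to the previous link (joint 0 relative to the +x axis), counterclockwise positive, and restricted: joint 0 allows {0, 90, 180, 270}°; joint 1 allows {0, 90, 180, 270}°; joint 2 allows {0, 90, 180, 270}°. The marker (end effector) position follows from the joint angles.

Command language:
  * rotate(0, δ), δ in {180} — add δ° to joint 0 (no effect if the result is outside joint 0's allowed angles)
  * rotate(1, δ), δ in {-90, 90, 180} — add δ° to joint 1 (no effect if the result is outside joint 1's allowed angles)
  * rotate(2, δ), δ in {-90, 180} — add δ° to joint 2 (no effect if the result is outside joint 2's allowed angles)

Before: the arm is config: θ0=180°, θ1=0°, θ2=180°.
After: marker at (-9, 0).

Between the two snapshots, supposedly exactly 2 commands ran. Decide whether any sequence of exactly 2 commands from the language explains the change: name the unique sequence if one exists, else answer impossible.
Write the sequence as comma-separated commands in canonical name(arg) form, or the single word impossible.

initial: config: θ0=180°, θ1=0°, θ2=180°
step 1 (rotate(2, -90)): config: θ0=180°, θ1=0°, θ2=90°
step 2 (rotate(2, -90)): config: θ0=180°, θ1=0°, θ2=0°
no rival 2-sequence matches.

rotate(2, -90), rotate(2, -90)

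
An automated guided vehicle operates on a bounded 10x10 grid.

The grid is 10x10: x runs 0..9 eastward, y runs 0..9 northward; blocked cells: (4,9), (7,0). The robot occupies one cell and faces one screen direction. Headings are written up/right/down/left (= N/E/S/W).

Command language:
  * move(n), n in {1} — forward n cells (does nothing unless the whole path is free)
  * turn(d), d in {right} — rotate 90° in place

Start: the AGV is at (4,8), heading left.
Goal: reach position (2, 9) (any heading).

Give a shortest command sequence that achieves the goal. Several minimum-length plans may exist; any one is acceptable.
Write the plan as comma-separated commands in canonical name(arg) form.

move(1), move(1), turn(right), move(1)

start: at (4,8), heading left
1. move(1) → at (3,8), heading left
2. move(1) → at (2,8), heading left
3. turn(right) → at (2,8), heading up
4. move(1) → at (2,9), heading up
minimal: 4 command(s), checked below 4.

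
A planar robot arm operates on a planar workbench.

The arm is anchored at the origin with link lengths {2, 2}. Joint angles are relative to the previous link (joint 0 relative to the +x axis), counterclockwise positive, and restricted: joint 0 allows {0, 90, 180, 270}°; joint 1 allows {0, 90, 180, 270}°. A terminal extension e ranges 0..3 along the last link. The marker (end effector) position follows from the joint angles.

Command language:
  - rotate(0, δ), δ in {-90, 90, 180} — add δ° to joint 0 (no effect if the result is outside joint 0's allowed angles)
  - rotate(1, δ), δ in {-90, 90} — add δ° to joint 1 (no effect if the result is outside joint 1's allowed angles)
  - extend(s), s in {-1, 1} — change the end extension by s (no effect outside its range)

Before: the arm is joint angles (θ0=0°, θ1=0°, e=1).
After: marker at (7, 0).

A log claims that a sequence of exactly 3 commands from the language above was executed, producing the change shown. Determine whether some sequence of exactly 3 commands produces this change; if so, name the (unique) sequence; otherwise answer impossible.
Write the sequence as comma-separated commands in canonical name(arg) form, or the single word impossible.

extend(1), extend(1), extend(1)

start: joint angles (θ0=0°, θ1=0°, e=1)
step 1 (extend(1)): joint angles (θ0=0°, θ1=0°, e=2)
step 2 (extend(1)): joint angles (θ0=0°, θ1=0°, e=3)
step 3 (extend(1)): joint angles (θ0=0°, θ1=0°, e=3)
no rival 3-sequence matches.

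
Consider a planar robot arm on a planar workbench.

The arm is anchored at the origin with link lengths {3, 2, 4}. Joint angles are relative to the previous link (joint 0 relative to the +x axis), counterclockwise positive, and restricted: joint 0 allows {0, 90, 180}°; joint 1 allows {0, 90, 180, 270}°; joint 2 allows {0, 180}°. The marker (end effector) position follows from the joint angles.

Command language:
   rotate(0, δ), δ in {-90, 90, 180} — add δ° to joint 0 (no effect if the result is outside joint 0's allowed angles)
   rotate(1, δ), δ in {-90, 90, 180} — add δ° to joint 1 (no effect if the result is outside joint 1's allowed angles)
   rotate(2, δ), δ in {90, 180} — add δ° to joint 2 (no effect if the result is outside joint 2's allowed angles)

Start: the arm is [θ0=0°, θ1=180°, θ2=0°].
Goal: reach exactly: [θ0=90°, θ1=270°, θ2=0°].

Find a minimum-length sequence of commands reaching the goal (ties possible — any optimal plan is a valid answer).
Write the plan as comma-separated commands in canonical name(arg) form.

rotate(1, 90), rotate(0, 90)

start: [θ0=0°, θ1=180°, θ2=0°]
step 1 (rotate(1, 90)): [θ0=0°, θ1=270°, θ2=0°]
step 2 (rotate(0, 90)): [θ0=90°, θ1=270°, θ2=0°]
no 1-step plan works, so 2 is optimal.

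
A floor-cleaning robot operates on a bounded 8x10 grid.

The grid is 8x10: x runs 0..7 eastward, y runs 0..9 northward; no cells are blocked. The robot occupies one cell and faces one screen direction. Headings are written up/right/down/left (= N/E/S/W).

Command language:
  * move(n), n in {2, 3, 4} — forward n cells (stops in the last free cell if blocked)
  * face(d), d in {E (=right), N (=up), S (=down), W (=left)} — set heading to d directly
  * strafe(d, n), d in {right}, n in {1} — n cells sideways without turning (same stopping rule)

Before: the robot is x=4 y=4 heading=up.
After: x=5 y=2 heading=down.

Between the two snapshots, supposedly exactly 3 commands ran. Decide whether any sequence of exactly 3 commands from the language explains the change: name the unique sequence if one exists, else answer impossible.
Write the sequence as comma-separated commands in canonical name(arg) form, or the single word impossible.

key: order matters: swapping strafe(right, 1) and move(2) lands elsewhere
from: x=4 y=4 heading=up
step 1 (strafe(right, 1)): x=5 y=4 heading=up
step 2 (face(S)): x=5 y=4 heading=down
step 3 (move(2)): x=5 y=2 heading=down
uniquely the one of 512 3-step routes that fits.

strafe(right, 1), face(S), move(2)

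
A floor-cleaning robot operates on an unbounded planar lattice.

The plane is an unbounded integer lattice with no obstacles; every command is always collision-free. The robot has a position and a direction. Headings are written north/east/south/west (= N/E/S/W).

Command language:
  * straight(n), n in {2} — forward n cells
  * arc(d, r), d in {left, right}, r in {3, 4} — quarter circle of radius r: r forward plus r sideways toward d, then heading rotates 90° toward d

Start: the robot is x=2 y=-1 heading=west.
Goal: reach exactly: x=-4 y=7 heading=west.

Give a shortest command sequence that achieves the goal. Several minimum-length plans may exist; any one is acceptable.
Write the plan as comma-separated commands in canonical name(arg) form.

arc(right, 3), straight(2), arc(left, 3)

t0: x=2 y=-1 heading=west
[1] after arc(right, 3): x=-1 y=2 heading=north
[2] after straight(2): x=-1 y=4 heading=north
[3] after arc(left, 3): x=-4 y=7 heading=west
no 2-step plan works, so 3 is optimal.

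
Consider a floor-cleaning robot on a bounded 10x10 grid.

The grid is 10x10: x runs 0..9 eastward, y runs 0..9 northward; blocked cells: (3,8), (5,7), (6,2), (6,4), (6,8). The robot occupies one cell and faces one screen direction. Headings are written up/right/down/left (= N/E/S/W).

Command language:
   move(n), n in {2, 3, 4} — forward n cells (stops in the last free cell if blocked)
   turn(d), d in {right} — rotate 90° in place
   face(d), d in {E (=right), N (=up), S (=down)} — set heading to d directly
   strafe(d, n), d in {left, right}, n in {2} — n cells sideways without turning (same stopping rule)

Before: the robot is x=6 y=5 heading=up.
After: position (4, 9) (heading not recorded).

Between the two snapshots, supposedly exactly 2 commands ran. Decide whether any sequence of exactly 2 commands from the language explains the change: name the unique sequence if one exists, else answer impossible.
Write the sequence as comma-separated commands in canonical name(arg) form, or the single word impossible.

key: running move(4) before strafe(left, 2) would end elsewhere — order is forced
t0: x=6 y=5 heading=up
1. strafe(left, 2) → x=4 y=5 heading=up
2. move(4) → x=4 y=9 heading=up
all 81 alternatives checked — unique.

strafe(left, 2), move(4)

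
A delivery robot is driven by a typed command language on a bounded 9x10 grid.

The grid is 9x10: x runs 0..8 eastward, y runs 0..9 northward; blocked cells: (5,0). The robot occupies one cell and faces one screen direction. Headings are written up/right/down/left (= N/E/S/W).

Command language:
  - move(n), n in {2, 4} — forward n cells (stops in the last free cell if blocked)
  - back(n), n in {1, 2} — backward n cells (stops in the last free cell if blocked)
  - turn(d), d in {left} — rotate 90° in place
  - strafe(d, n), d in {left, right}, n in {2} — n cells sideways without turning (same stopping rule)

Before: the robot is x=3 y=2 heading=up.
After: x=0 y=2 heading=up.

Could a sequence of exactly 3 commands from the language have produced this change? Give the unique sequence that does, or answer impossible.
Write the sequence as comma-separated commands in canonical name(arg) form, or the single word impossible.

key: the second strafe(left, 2) runs into the grid edge before its full distance
begin: x=3 y=2 heading=up
1. strafe(left, 2) → x=1 y=2 heading=up
2. strafe(left, 2) → x=0 y=2 heading=up
3. strafe(left, 2) → x=0 y=2 heading=up
no other 3-command option fits: unique.

strafe(left, 2), strafe(left, 2), strafe(left, 2)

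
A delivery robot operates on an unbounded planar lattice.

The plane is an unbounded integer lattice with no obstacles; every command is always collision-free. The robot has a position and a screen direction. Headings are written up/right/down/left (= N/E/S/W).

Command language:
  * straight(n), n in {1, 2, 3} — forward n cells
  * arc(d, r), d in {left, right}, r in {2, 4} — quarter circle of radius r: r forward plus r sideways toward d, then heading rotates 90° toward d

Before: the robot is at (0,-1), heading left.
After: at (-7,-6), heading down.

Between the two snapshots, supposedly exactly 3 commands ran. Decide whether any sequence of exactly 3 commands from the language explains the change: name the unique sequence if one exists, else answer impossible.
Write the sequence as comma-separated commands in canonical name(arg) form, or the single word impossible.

straight(3), arc(left, 4), straight(1)

key: running straight(1) before straight(3) would end elsewhere — order is forced
initial: at (0,-1), heading left
step 1 (straight(3)): at (-3,-1), heading left
step 2 (arc(left, 4)): at (-7,-5), heading down
step 3 (straight(1)): at (-7,-6), heading down
uniquely the one of 343 3-step routes that fits.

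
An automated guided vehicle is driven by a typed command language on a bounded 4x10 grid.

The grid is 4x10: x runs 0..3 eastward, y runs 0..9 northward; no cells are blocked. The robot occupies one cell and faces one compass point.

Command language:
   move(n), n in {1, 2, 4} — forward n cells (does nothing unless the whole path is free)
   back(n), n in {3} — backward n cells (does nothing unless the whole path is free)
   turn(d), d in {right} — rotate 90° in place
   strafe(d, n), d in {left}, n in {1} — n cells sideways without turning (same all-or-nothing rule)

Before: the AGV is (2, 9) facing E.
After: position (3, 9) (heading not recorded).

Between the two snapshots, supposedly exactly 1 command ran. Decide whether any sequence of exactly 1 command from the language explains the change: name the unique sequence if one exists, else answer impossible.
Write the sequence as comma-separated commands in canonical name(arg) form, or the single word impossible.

start: (2, 9) facing E
1. move(1) → (3, 9) facing E
no rival 1-sequence matches.

move(1)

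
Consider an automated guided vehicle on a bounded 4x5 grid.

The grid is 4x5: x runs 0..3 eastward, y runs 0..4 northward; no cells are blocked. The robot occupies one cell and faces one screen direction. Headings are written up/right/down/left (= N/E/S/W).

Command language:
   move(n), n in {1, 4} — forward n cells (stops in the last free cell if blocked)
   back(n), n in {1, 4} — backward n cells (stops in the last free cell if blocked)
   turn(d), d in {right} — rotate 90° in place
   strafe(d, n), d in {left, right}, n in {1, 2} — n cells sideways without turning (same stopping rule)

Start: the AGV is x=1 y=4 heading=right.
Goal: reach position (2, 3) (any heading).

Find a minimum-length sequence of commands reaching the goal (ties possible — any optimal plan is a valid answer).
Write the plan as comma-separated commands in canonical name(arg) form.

strafe(right, 1), move(1)

t0: x=1 y=4 heading=right
[1] after strafe(right, 1): x=1 y=3 heading=right
[2] after move(1): x=2 y=3 heading=right
no 1-step plan works, so 2 is optimal.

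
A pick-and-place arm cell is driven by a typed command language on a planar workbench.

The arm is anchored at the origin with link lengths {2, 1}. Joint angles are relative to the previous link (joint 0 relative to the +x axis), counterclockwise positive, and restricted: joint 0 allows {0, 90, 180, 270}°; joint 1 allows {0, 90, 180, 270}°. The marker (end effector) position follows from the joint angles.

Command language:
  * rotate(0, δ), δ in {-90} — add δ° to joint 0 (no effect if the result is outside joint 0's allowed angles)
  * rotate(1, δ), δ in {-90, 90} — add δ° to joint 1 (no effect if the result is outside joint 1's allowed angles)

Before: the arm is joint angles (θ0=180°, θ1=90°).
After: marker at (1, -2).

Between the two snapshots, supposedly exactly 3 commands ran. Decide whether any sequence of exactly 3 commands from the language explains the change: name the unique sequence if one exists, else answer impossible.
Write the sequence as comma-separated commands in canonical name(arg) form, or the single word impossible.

start: joint angles (θ0=180°, θ1=90°)
t=1 rotate(0, -90) ⇒ joint angles (θ0=90°, θ1=90°)
t=2 rotate(0, -90) ⇒ joint angles (θ0=0°, θ1=90°)
t=3 rotate(0, -90) ⇒ joint angles (θ0=270°, θ1=90°)
no rival 3-sequence matches.

rotate(0, -90), rotate(0, -90), rotate(0, -90)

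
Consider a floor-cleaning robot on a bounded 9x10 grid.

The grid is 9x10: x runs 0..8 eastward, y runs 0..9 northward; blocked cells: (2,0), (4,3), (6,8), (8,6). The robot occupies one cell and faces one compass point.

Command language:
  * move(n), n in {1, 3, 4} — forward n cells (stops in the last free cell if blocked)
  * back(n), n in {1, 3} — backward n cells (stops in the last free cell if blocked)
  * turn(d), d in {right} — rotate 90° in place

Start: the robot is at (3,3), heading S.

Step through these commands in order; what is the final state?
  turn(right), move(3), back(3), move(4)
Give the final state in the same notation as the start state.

at (0,3), heading W

from: at (3,3), heading S
t=1 turn(right) ⇒ at (3,3), heading W
t=2 move(3) ⇒ at (0,3), heading W
t=3 back(3) ⇒ at (3,3), heading W
t=4 move(4) ⇒ at (0,3), heading W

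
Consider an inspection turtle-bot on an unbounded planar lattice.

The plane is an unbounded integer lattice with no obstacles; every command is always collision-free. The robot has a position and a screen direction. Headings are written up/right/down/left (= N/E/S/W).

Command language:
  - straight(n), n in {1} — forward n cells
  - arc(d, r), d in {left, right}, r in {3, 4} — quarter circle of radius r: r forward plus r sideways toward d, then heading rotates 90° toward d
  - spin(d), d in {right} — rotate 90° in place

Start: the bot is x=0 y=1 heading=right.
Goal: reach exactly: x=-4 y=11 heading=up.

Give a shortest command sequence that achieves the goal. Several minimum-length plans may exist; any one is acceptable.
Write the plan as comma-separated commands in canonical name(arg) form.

arc(left, 3), arc(left, 3), arc(right, 4)

t0: x=0 y=1 heading=right
1. arc(left, 3) → x=3 y=4 heading=up
2. arc(left, 3) → x=0 y=7 heading=left
3. arc(right, 4) → x=-4 y=11 heading=up
shorter routes all fall short; 3 is best.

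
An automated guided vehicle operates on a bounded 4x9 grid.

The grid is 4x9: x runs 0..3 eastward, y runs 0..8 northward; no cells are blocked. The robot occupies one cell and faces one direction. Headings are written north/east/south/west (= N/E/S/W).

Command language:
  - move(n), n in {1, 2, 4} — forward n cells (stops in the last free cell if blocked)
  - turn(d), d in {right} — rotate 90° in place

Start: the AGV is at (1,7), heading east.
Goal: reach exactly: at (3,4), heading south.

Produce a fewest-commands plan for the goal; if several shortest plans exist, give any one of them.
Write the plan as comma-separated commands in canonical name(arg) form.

initial: at (1,7), heading east
t=1 move(2) ⇒ at (3,7), heading east
t=2 turn(right) ⇒ at (3,7), heading south
t=3 move(1) ⇒ at (3,6), heading south
t=4 move(2) ⇒ at (3,4), heading south
no 3-step plan works, so 4 is optimal.

move(2), turn(right), move(1), move(2)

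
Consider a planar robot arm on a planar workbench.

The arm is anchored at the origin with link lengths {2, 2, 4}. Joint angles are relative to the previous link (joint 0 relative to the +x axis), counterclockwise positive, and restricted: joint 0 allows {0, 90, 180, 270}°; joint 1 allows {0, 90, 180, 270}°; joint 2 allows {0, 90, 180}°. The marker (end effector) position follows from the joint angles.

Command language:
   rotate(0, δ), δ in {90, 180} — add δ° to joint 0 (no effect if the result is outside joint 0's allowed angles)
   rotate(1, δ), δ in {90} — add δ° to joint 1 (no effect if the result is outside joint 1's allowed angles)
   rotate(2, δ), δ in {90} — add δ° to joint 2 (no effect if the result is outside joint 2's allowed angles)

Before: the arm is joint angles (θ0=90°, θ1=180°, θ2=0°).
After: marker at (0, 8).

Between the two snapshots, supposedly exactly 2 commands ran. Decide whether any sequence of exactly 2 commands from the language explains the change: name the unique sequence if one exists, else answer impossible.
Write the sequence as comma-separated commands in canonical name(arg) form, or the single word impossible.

rotate(1, 90), rotate(1, 90)

from: joint angles (θ0=90°, θ1=180°, θ2=0°)
[1] after rotate(1, 90): joint angles (θ0=90°, θ1=270°, θ2=0°)
[2] after rotate(1, 90): joint angles (θ0=90°, θ1=0°, θ2=0°)
all 16 alternatives checked — unique.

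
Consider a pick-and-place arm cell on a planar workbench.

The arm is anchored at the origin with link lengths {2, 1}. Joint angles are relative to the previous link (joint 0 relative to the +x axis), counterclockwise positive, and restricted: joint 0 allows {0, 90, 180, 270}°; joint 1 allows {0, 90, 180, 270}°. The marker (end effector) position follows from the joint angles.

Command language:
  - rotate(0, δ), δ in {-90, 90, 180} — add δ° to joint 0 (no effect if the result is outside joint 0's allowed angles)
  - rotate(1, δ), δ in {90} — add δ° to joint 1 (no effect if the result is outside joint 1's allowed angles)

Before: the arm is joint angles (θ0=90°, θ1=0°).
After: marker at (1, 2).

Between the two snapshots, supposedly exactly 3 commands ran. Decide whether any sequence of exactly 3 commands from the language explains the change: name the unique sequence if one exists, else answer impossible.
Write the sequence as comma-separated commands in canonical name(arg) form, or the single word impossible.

begin: joint angles (θ0=90°, θ1=0°)
step 1 (rotate(1, 90)): joint angles (θ0=90°, θ1=90°)
step 2 (rotate(1, 90)): joint angles (θ0=90°, θ1=180°)
step 3 (rotate(1, 90)): joint angles (θ0=90°, θ1=270°)
uniquely the one of 64 3-step routes that fits.

rotate(1, 90), rotate(1, 90), rotate(1, 90)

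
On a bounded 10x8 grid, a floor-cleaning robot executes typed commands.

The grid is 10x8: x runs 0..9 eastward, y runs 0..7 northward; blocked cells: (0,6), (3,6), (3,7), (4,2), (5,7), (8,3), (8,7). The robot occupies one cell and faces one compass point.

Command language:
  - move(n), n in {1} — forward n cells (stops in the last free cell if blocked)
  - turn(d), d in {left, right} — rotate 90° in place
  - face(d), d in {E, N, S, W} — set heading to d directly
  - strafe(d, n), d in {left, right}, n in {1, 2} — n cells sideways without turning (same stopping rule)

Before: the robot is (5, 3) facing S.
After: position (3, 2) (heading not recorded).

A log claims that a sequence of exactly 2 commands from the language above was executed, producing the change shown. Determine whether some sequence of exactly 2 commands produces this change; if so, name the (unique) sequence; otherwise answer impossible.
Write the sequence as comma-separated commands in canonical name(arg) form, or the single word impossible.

strafe(right, 2), move(1)

key: running move(1) before strafe(right, 2) would end elsewhere — order is forced
start: (5, 3) facing S
step 1 (strafe(right, 2)): (3, 3) facing S
step 2 (move(1)): (3, 2) facing S
no other 2-command option fits: unique.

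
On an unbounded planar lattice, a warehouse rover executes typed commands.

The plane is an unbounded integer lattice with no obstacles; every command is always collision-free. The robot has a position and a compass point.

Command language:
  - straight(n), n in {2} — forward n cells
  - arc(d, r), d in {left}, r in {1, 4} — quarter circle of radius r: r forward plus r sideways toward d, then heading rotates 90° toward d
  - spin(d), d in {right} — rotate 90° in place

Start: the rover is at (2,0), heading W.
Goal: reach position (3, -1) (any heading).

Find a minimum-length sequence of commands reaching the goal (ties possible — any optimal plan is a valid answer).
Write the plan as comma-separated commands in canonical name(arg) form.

from: at (2,0), heading W
step 1 (arc(left, 1)): at (1,-1), heading S
step 2 (arc(left, 1)): at (2,-2), heading E
step 3 (arc(left, 1)): at (3,-1), heading N
minimal: 3 command(s), checked below 3.

arc(left, 1), arc(left, 1), arc(left, 1)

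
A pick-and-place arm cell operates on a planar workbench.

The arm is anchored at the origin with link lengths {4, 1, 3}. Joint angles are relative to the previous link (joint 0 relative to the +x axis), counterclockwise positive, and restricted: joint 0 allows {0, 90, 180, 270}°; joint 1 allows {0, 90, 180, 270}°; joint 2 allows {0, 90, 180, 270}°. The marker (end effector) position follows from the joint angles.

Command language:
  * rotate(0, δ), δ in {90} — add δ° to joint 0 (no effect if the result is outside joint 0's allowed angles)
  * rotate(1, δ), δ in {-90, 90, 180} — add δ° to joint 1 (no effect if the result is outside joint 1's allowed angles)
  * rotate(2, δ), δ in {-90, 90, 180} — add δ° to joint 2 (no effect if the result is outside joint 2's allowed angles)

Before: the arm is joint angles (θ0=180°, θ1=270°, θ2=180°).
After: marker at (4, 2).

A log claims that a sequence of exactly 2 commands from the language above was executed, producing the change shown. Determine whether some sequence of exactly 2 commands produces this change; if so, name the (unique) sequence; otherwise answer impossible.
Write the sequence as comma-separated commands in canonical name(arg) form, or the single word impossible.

rotate(0, 90), rotate(0, 90)

start: joint angles (θ0=180°, θ1=270°, θ2=180°)
step 1 (rotate(0, 90)): joint angles (θ0=270°, θ1=270°, θ2=180°)
step 2 (rotate(0, 90)): joint angles (θ0=0°, θ1=270°, θ2=180°)
uniquely the one of 49 2-step routes that fits.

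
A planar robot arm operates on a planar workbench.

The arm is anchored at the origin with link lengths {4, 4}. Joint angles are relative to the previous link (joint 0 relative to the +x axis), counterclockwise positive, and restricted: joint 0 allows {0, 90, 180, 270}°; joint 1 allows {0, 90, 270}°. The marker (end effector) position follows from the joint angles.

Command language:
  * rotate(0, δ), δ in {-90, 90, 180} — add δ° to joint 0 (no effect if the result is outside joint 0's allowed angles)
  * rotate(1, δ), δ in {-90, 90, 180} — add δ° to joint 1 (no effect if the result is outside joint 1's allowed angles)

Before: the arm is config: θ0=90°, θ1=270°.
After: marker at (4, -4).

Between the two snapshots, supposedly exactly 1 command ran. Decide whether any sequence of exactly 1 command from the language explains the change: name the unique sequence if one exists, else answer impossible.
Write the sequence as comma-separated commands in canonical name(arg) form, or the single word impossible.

rotate(0, -90)

t0: config: θ0=90°, θ1=270°
t=1 rotate(0, -90) ⇒ config: θ0=0°, θ1=270°
no other 1-command option fits: unique.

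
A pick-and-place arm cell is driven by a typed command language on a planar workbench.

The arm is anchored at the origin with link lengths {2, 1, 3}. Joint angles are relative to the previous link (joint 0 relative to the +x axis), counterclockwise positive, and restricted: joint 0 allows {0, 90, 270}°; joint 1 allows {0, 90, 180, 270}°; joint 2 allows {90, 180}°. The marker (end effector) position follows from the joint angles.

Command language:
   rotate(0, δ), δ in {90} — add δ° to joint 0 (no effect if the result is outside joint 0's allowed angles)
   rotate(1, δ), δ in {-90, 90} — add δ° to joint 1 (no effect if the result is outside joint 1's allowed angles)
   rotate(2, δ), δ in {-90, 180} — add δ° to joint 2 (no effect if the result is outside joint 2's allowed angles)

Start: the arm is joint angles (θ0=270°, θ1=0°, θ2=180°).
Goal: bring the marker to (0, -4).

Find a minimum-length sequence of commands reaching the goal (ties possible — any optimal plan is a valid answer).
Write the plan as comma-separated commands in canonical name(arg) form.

rotate(1, 90), rotate(1, 90)

t0: joint angles (θ0=270°, θ1=0°, θ2=180°)
[1] after rotate(1, 90): joint angles (θ0=270°, θ1=90°, θ2=180°)
[2] after rotate(1, 90): joint angles (θ0=270°, θ1=180°, θ2=180°)
nothing shorter than 2 reaches the goal.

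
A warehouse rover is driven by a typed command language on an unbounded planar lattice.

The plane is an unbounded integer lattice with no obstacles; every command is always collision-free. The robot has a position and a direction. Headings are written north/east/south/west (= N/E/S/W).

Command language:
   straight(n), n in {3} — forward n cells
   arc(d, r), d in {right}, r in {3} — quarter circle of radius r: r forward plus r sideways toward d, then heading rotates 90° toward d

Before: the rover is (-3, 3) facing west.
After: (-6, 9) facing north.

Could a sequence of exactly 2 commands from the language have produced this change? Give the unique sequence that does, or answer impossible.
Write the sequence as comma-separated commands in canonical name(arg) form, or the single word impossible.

key: order matters: swapping arc(right, 3) and straight(3) lands elsewhere
t0: (-3, 3) facing west
1. arc(right, 3) → (-6, 6) facing north
2. straight(3) → (-6, 9) facing north
no other 2-command option fits: unique.

arc(right, 3), straight(3)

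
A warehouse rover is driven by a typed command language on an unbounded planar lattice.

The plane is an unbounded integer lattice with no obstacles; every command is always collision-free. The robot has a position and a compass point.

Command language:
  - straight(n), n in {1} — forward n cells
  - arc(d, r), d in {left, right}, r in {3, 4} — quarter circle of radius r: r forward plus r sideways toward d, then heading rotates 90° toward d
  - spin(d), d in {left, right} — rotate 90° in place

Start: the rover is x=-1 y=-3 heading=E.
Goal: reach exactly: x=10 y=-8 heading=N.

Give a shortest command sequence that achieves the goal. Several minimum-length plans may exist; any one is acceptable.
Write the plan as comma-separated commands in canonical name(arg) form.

start: x=-1 y=-3 heading=E
step 1 (arc(right, 4)): x=3 y=-7 heading=S
step 2 (arc(left, 4)): x=7 y=-11 heading=E
step 3 (arc(left, 3)): x=10 y=-8 heading=N
no 2-step plan works, so 3 is optimal.

arc(right, 4), arc(left, 4), arc(left, 3)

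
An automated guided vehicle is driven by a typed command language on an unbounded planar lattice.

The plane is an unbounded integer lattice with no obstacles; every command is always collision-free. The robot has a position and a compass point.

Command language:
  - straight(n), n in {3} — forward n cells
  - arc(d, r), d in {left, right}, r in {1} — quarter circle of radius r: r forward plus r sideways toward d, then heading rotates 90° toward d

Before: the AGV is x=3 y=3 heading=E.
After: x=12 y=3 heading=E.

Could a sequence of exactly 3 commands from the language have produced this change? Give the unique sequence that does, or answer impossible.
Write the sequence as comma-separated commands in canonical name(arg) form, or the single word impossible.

straight(3), straight(3), straight(3)

key: heading stays E — no command in the sequence turns
initial: x=3 y=3 heading=E
t=1 straight(3) ⇒ x=6 y=3 heading=E
t=2 straight(3) ⇒ x=9 y=3 heading=E
t=3 straight(3) ⇒ x=12 y=3 heading=E
no rival 3-sequence matches.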